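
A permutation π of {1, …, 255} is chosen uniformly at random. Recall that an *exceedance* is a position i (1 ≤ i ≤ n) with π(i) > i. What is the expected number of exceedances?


Write X = Σ_{i=1}^{255} X_i, where X_i = 1_{π(i) > i}.
For each fixed i, π(i) is uniform over {1, …, 255} (marginal of a uniform permutation), so P[π(i) > i] = (n − i)/n. Summing: Σ_{i=1}^{255} (n − i)/n = (0 + 1 + … + 254)/255 = 255(255 − 1)/(2·255) = (255 − 1)/2.
Hence E[X] = Σ_{i=1}^{255} (255 − i)/255 = 127 ≈ 127.0000.

E[X] = 127 = 127.0000.


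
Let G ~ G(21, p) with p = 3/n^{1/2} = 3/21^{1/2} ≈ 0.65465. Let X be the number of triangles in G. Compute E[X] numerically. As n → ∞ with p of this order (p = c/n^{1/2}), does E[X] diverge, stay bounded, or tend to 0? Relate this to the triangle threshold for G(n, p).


Number of potential triangles: C(21, 3) = 1330.
Each occurs with probability p³ ≈ (0.65465)³ ≈ 2.8056586e-01.
By linearity: E[X] = C(21, 3)·p³ ≈ 1330 · 2.8056586e-01 ≈ 373.15259.
Since α = 1/2 < 1, p = c/n^{1/2} ≫ 1/n is above the triangle threshold p ~ 1/n. Asymptotically E[X] ~ (c³/6)·n^{3(1−α)} = (3³/6)·n^{1.5} → ∞; triangles are abundant w.h.p.

E[X] ≈ 373.15259; in regime p = Θ(1/n^{1/2}) E[X] diverges (above the triangle threshold p ~ 1/n).


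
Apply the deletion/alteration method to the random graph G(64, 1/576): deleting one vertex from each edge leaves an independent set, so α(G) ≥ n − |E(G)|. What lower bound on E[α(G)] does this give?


E[|E(G)|] = C(64, 2)·p = 2016 · (1/576) = 7/2.
E[α(G)] ≥ n − E[|E(G)|] = 64 − 7/2 = 121/2.
Numerically: ≈ 60.5000.
(This is only a lower bound; the true E[α(G)] may be larger.)

E[α(G)] ≥ 121/2 ≈ 60.5000.


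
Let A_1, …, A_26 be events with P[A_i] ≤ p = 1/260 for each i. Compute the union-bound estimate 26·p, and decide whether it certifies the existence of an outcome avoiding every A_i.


Union bound: P[∪_{i=1}^{26} A_i] ≤ Σ_i P[A_i] ≤ 26·p = 26·(1/260) = 1/10.
Numerically: 1/10 ≈ 0.10000.
Is 1/10 < 1? YES.
Since P[∪ A_i] ≤ 1/10 < 1, the complement has P[∩ A_i^c] ≥ 1 − 1/10 = 9/10 > 0, so some outcome avoids every A_i.

26·p = 1/10 ≈ 0.10000; existence CERTIFIED by the union bound.


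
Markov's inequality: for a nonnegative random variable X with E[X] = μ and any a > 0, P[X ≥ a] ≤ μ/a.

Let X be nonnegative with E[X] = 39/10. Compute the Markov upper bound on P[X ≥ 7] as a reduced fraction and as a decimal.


μ = E[X] = 39/10, a = 7.
Markov: P[X ≥ 7] ≤ μ/a = (39/10)/7 = 39/70.
Numerically: ≈ 0.55714.
(Since a = 7 > μ = 3.90000, the bound 39/70 is < 1 and informative.)

P[X ≥ 7] ≤ 39/70 ≈ 0.55714.


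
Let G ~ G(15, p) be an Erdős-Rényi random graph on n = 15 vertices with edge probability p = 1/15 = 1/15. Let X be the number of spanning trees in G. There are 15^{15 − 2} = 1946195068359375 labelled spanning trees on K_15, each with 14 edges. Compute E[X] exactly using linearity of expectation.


K_15 has 15^{15 − 2} = 1946195068359375 labelled spanning trees.
For each such spanning tree H, let X_H = 1 if all 14 edges of H are present in G. Then P[X_H = 1] = p^{14} = (1/15)^{14} = 1/29192926025390625.
Summing the indicators: E[X] = Σ_H E[X_H] = 1946195068359375 · p^{14} = 1946195068359375 · 1/29192926025390625 = 1/15.
Numerically: E[X] ≈ 0.0667.

E[X] = 1946195068359375 · (1/15)^{14} = 1/15 ≈ 0.0667.


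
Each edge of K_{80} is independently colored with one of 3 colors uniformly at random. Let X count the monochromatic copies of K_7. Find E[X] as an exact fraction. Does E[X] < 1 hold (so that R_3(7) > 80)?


E[X] = C(80, 7) · 3^{1 − 21} = 3176716400 · 3^{−20} = 3176716400/3486784401.
As a reduced fraction: E[X] = 3176716400/3486784401 ≈ 0.91107.
Is E[X] < 1? YES.
Since E[X] < 1, there exists a 3-coloring of K_{80} with no monochromatic K_7; hence R_3(7) > 80.

E[X] = 3176716400/3486784401 ≈ 0.91107; E[X] < 1, so R_3(7) > 80.


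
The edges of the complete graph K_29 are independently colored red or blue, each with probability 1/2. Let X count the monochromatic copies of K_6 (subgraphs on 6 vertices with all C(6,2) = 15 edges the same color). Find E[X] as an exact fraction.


Let X = Σ_S X_S over the C(29, 6) = 475020 subsets S of size 6, where X_S = 1 if the K_6 on S is monochromatic.
For a fixed S, the K_6 on S has C(6, 2) = 15 edges. P[all 15 edges red] = (1/2)^15, and likewise for blue, so P[monochromatic] = 2·(1/2)^15 = 2^{1 − 15} = 1/16384.
Summing: E[X] = C(29, 6) · 2^{1 − 15} = 475020 · 1/16384 = 118755/4096.
Numerically: E[X] ≈ 28.9929.

E[X] = C(29,6)·2^(1−C(6,2)) = 118755/4096 ≈ 28.9929.


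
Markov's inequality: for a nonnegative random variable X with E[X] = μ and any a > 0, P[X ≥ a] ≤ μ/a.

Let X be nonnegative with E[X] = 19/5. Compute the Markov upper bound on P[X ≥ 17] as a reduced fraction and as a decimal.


μ = E[X] = 19/5, a = 17.
Markov: P[X ≥ 17] ≤ μ/a = (19/5)/17 = 19/85.
Numerically: ≈ 0.224.
(Since a = 17 > μ = 3.800, the bound 19/85 is < 1 and informative.)

P[X ≥ 17] ≤ 19/85 ≈ 0.224.


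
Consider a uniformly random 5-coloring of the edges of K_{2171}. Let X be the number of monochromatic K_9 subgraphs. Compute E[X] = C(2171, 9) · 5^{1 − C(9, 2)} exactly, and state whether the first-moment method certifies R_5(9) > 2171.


E[X] = C(2171, 9) · 5^{1 − 36} = 2903784578674959601827205 · 5^{−35} = 2903784578674959601827205/2910383045673370361328125.
As a reduced fraction: E[X] = 580756915734991920365441/582076609134674072265625 ≈ 0.9977.
Is E[X] < 1? YES.
Since E[X] < 1, there exists a 5-coloring of K_{2171} with no monochromatic K_9; hence R_5(9) > 2171.

E[X] = 580756915734991920365441/582076609134674072265625 ≈ 0.9977; E[X] < 1, so R_5(9) > 2171.


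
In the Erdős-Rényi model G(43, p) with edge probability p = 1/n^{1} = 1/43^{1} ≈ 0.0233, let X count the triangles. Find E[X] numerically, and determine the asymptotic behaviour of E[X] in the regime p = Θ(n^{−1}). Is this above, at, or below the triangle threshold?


Number of potential triangles: C(43, 3) = 12341.
Each occurs with probability p³ ≈ (0.0233)³ ≈ 1.25775e-05.
By linearity: E[X] = C(43, 3)·p³ ≈ 12341 · 1.25775e-05 ≈ 0.155.
Here α = 1, so p = 1/n is exactly at the triangle threshold p ~ 1/n. Asymptotically E[X] → c³/6 = 1³/6 = 1/6 ≈ 0.167, a bounded constant. In this regime the triangle count is asymptotically Poisson(c³/6).

E[X] ≈ 0.155; in regime p = Θ(1/n^{1}) E[X] stays bounded (at the triangle threshold p ~ 1/n).


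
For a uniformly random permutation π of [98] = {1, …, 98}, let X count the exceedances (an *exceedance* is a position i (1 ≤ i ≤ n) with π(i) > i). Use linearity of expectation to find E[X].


Write X = Σ_{i=1}^{98} X_i, where X_i = 1_{π(i) > i}.
For each fixed i, π(i) is uniform over {1, …, 98} (marginal of a uniform permutation), so P[π(i) > i] = (n − i)/n. Summing: Σ_{i=1}^{98} (n − i)/n = (0 + 1 + … + 97)/98 = 98(98 − 1)/(2·98) = (98 − 1)/2.
Hence E[X] = Σ_{i=1}^{98} (98 − i)/98 = 97/2 ≈ 48.50000.

E[X] = 97/2 = 48.50000.


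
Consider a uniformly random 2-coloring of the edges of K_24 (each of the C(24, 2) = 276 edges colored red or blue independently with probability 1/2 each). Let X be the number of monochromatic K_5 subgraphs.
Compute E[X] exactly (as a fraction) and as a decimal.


Let X = Σ_S X_S over the C(24, 5) = 42504 subsets S of size 5, where X_S = 1 if the K_5 on S is monochromatic.
For a fixed S, the K_5 on S has C(5, 2) = 10 edges. P[all 10 edges red] = (1/2)^10, and likewise for blue, so P[monochromatic] = 2·(1/2)^10 = 2^{1 − 10} = 1/512.
By linearity of expectation: E[X] = C(24, 5) · 2^{1 − 10} = 42504 · 1/512 = 5313/64.
Numerically: E[X] ≈ 83.0156.

E[X] = C(24,5)·2^(1−C(5,2)) = 5313/64 ≈ 83.0156.


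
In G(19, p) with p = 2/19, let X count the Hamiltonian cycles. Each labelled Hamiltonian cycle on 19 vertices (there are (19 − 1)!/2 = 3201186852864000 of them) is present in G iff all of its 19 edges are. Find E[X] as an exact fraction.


K_19 has (19 − 1)!/2 = 3201186852864000 labelled Hamiltonian cycles.
For each such Hamiltonian cycle H, let X_H = 1 if all 19 edges of H are present in G. Then P[X_H = 1] = p^{19} = (2/19)^{19} = 524288/1978419655660313589123979.
By linearity: E[X] = Σ_H E[X_H] = 3201186852864000 · p^{19} = 3201186852864000 · 524288/1978419655660313589123979 = 1678343852714360832000/1978419655660313589123979.
Numerically: E[X] ≈ 0.000848.

E[X] = 3201186852864000 · (2/19)^{19} = 1678343852714360832000/1978419655660313589123979 ≈ 0.000848.


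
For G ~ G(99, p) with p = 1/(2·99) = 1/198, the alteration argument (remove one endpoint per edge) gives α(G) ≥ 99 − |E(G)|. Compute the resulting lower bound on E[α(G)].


E[|E(G)|] = C(99, 2)·p = 4851 · (1/198) = 49/2.
E[α(G)] ≥ n − E[|E(G)|] = 99 − 49/2 = 149/2.
Numerically: ≈ 74.5000.
(This is only a lower bound; the true E[α(G)] may be larger.)

E[α(G)] ≥ 149/2 ≈ 74.5000.


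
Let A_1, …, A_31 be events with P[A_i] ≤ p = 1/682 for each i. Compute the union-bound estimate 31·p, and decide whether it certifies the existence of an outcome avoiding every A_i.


Union bound: P[∪_{i=1}^{31} A_i] ≤ Σ_i P[A_i] ≤ 31·p = 31·(1/682) = 1/22.
Numerically: 1/22 ≈ 0.0454545.
Is 1/22 < 1? YES.
Since P[∪ A_i] ≤ 1/22 < 1, the complement has P[∩ A_i^c] ≥ 1 − 1/22 = 21/22 > 0, so some outcome avoids every A_i.

31·p = 1/22 ≈ 0.0454545; existence CERTIFIED by the union bound.


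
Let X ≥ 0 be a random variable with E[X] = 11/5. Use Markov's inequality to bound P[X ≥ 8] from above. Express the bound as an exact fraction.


μ = E[X] = 11/5, a = 8.
Markov: P[X ≥ 8] ≤ μ/a = (11/5)/8 = 11/40.
Numerically: ≈ 0.27500.
(Since a = 8 > μ = 2.20000, the bound 11/40 is < 1 and informative.)

P[X ≥ 8] ≤ 11/40 ≈ 0.27500.


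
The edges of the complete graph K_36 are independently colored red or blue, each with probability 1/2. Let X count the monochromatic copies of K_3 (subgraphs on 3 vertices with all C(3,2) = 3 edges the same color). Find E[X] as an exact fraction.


Let X = Σ_S X_S over the C(36, 3) = 7140 subsets S of size 3, where X_S = 1 if the K_3 on S is monochromatic.
For a fixed S, the K_3 on S has C(3, 2) = 3 edges. P[all 3 edges red] = (1/2)^3, and likewise for blue, so P[monochromatic] = 2·(1/2)^3 = 2^{1 − 3} = 1/4.
By linearity of expectation: E[X] = C(36, 3) · 2^{1 − 3} = 7140 · 1/4 = 1785.
Numerically: E[X] ≈ 1785.00000.

E[X] = C(36,3)·2^(1−C(3,2)) = 1785 ≈ 1785.00000.


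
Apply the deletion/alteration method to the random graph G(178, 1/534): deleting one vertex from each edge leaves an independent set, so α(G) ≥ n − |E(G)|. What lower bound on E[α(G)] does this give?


E[|E(G)|] = C(178, 2)·p = 15753 · (1/534) = 59/2.
E[α(G)] ≥ n − E[|E(G)|] = 178 − 59/2 = 297/2.
Numerically: ≈ 148.500.
(This is only a lower bound; the true E[α(G)] may be larger.)

E[α(G)] ≥ 297/2 ≈ 148.500.


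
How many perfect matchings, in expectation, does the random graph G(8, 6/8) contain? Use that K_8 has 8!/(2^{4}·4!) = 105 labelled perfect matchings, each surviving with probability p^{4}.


K_8 has 8!/(2^{4}·4!) = 105 labelled perfect matchings.
For each such perfect matching H, let X_H = 1 if all 4 edges of H are present in G. Then P[X_H = 1] = p^{4} = (3/4)^{4} = 81/256.
By linearity of expectation: E[X] = Σ_H E[X_H] = 105 · p^{4} = 105 · 81/256 = 8505/256.
Numerically: E[X] ≈ 33.2227.

E[X] = 105 · (3/4)^{4} = 8505/256 ≈ 33.2227.


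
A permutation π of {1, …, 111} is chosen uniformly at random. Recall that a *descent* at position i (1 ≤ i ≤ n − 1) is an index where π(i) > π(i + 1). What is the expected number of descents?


Write X = Σ X_I over i = 1, …, 110, with X_I the indicator of one descent.
There are 110 indicators.
For each fixed i, the pair (π(i), π(i+1)) is a uniformly random ordered pair of distinct values from {1, …, 111}; by symmetry P[π(i) > π(i+1)] = 1/2.
By linearity: E[X] = 110 · (1/2) = (111 − 1) · (1/2) = 55 ≈ 55.000000.

E[X] = 55 = 55.000000.


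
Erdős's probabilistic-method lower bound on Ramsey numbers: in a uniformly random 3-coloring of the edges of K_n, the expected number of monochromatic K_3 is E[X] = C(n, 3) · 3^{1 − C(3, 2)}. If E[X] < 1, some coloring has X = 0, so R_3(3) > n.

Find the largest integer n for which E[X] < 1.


We need C(n, 3) · 3^{1 − 3} < 1, i.e. C(n, 3) < 3^{3 − 1} = 9.
Check values of n near the boundary:
  n = 3: C(3, 3) = 1; 1 < 9? YES
  n = 4: C(4, 3) = 4; 4 < 9? YES
  n = 5: C(5, 3) = 10; 10 < 9? NO
  n = 6: C(6, 3) = 20; 20 < 9? NO
  n = 7: C(7, 3) = 35; 35 < 9? NO
The largest n with C(n, 3) < 9 is n = 4 (where E[X] = 4/9 ≈ 0.4444). Hence R_3(3) > 4, i.e. R_3(3) ≥ 5.

Largest n = 4; hence R_3(3) > 4.


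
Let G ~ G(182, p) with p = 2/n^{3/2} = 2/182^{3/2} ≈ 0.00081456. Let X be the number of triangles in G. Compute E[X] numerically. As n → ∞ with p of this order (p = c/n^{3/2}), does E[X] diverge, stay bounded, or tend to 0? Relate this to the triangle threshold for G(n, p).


Number of potential triangles: C(182, 3) = 988260.
Each occurs with probability p³ ≈ (0.00081456)³ ≈ 5.4046645e-10.
By linearity: E[X] = C(182, 3)·p³ ≈ 988260 · 5.4046645e-10 ≈ 0.00053.
Since α = 3/2 > 1, p = c/n^{3/2} = o(1/n) is below the triangle threshold p ~ 1/n. Asymptotically E[X] ~ (c³/6)·n^{3(1−α)} = (2³/6)·n^{-1.5} → 0, so by Markov's inequality G has no triangles w.h.p.

E[X] ≈ 0.00053; in regime p = Θ(1/n^{3/2}) E[X] tends to 0 (below the triangle threshold p ~ 1/n).


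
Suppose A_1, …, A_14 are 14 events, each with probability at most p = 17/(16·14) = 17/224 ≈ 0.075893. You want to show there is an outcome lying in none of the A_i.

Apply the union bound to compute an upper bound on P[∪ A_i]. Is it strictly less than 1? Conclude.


Union bound: P[∪_{i=1}^{14} A_i] ≤ Σ_i P[A_i] ≤ 14·p = 14·(17/224) = 17/16.
Numerically: 17/16 ≈ 1.062500.
Is 17/16 < 1? NO.
Since the bound 17/16 is ≥ 1, the union bound is uninformative here; it does NOT by itself certify existence.

14·p = 17/16 ≈ 1.062500; existence NOT certified by the union bound.


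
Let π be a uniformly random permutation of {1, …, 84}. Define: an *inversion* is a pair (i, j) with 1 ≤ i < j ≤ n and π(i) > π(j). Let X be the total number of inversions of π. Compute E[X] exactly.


Write X = Σ X_I over the C(84, 2) = 3486 pairs i < j, with X_I the indicator of one inversion.
There are 3486 indicators.
For each fixed pair i < j, the values π(i) and π(j) are two distinct elements of {1, …, 84} in uniformly random order; by symmetry P[π(i) > π(j)] = 1/2.
By linearity: E[X] = 3486 · (1/2) = C(84, 2) · (1/2) = 3486/2 = 1743 ≈ 1743.000000.

E[X] = 1743 = 1743.000000.


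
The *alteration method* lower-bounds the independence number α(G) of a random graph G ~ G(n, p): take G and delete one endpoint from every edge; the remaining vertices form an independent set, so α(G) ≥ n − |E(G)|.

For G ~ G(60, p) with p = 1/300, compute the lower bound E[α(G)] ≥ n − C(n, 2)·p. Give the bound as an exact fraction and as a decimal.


E[|E(G)|] = C(60, 2)·p = 1770 · (1/300) = 59/10.
E[α(G)] ≥ n − E[|E(G)|] = 60 − 59/10 = 541/10.
Numerically: ≈ 54.100000.
(This is only a lower bound; the true E[α(G)] may be larger.)

E[α(G)] ≥ 541/10 ≈ 54.100000.


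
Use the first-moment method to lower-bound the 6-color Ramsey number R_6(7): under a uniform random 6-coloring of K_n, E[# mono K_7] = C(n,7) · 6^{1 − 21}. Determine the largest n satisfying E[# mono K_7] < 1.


We need C(n, 7) · 6^{1 − 21} < 1, i.e. C(n, 7) < 6^{21 − 1} = 3656158440062976.
Check values of n near the boundary:
  n = 563: C(563, 7) = 3426622515769596; 3426622515769596 < 3656158440062976? YES
  n = 564: C(564, 7) = 3469685994423792; 3469685994423792 < 3656158440062976? YES
  n = 565: C(565, 7) = 3513212521235560; 3513212521235560 < 3656158440062976? YES
  n = 566: C(566, 7) = 3557206237959440; 3557206237959440 < 3656158440062976? YES
  n = 567: C(567, 7) = 3601671315933933; 3601671315933933 < 3656158440062976? YES
  n = 568: C(568, 7) = 3646611956239704; 3646611956239704 < 3656158440062976? YES
  n = 569: C(569, 7) = 3692032389858348; 3692032389858348 < 3656158440062976? NO
  n = 570: C(570, 7) = 3737936877831720; 3737936877831720 < 3656158440062976? NO
The largest n with C(n, 7) < 3656158440062976 is n = 568 (where E[X] = 16882462760369/16926659444736 ≈ 0.99739). Hence R_6(7) > 568, i.e. R_6(7) ≥ 569.

Largest n = 568; hence R_6(7) > 568.


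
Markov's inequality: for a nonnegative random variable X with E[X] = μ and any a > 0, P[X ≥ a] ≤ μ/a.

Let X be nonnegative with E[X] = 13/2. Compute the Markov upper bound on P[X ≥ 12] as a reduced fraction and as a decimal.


μ = E[X] = 13/2, a = 12.
Markov: P[X ≥ 12] ≤ μ/a = (13/2)/12 = 13/24.
Numerically: ≈ 0.5417.
(Since a = 12 > μ = 6.5000, the bound 13/24 is < 1 and informative.)

P[X ≥ 12] ≤ 13/24 ≈ 0.5417.


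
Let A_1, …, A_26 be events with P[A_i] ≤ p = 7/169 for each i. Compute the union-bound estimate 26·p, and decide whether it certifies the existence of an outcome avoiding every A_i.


Union bound: P[∪_{i=1}^{26} A_i] ≤ Σ_i P[A_i] ≤ 26·p = 26·(7/169) = 14/13.
Numerically: 14/13 ≈ 1.077.
Is 14/13 < 1? NO.
Since the bound 14/13 is ≥ 1, the union bound is uninformative here; it does NOT by itself certify existence.

26·p = 14/13 ≈ 1.077; existence NOT certified by the union bound.


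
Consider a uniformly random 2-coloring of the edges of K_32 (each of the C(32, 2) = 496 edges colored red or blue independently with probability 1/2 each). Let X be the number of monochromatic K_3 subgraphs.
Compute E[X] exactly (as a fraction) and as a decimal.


Let X = Σ_S X_S over the C(32, 3) = 4960 subsets S of size 3, where X_S = 1 if the K_3 on S is monochromatic.
For a fixed S, the K_3 on S has C(3, 2) = 3 edges. P[all 3 edges red] = (1/2)^3, and likewise for blue, so P[monochromatic] = 2·(1/2)^3 = 2^{1 − 3} = 1/4.
By linearity: E[X] = C(32, 3) · 2^{1 − 3} = 4960 · 1/4 = 1240.
Numerically: E[X] ≈ 1240.0000.

E[X] = C(32,3)·2^(1−C(3,2)) = 1240 ≈ 1240.0000.


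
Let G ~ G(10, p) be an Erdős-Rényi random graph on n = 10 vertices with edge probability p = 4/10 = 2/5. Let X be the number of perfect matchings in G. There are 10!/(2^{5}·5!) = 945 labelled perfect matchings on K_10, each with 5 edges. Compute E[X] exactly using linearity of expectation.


K_10 has 10!/(2^{5}·5!) = 945 labelled perfect matchings.
For each such perfect matching H, let X_H = 1 if all 5 edges of H are present in G. Then P[X_H = 1] = p^{5} = (2/5)^{5} = 32/3125.
Summing the indicators: E[X] = Σ_H E[X_H] = 945 · p^{5} = 945 · 32/3125 = 6048/625.
Numerically: E[X] ≈ 9.68.

E[X] = 945 · (2/5)^{5} = 6048/625 ≈ 9.68.


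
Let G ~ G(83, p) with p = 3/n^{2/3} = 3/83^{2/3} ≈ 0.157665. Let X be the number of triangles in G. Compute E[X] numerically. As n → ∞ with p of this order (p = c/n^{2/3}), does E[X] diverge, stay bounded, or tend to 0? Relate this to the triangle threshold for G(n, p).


Number of potential triangles: C(83, 3) = 91881.
Each occurs with probability p³ ≈ (0.157665)³ ≈ 3.91929162e-03.
By linearity: E[X] = C(83, 3)·p³ ≈ 91881 · 3.91929162e-03 ≈ 360.108434.
Since α = 2/3 < 1, p = c/n^{2/3} ≫ 1/n is above the triangle threshold p ~ 1/n. Asymptotically E[X] ~ (c³/6)·n^{3(1−α)} = (3³/6)·n^{1} → ∞; triangles are abundant w.h.p.

E[X] ≈ 360.108434; in regime p = Θ(1/n^{2/3}) E[X] diverges (above the triangle threshold p ~ 1/n).


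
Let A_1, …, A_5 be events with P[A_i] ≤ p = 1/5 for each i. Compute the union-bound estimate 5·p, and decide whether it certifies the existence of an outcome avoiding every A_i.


Union bound: P[∪_{i=1}^{5} A_i] ≤ Σ_i P[A_i] ≤ 5·p = 5·(1/5) = 1.
Numerically: 1 ≈ 1.000000.
Is 1 < 1? NO.
Since the bound 1 is ≥ 1, the union bound is uninformative here; it does NOT by itself certify existence.

5·p = 1 ≈ 1.000000; existence NOT certified by the union bound.


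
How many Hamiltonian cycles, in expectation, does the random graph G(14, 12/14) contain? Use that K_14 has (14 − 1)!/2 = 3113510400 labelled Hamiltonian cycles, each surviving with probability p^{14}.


K_14 has (14 − 1)!/2 = 3113510400 labelled Hamiltonian cycles.
For each such Hamiltonian cycle H, let X_H = 1 if all 14 edges of H are present in G. Then P[X_H = 1] = p^{14} = (6/7)^{14} = 78364164096/678223072849.
By linearity of expectation: E[X] = Σ_H E[X_H] = 3113510400 · p^{14} = 3113510400 · 78364164096/678223072849 = 34855377128600371200/96889010407.
Numerically: E[X] ≈ 3.597e+08.

E[X] = 3113510400 · (6/7)^{14} = 34855377128600371200/96889010407 ≈ 3.597e+08.


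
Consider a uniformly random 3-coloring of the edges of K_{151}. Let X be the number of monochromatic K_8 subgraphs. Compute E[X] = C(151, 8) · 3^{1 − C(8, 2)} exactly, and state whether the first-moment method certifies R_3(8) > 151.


E[X] = C(151, 8) · 3^{1 − 28} = 5551321138650 · 3^{−27} = 5551321138650/7625597484987.
As a reduced fraction: E[X] = 616813459850/847288609443 ≈ 0.727985.
Is E[X] < 1? YES.
Since E[X] < 1, there exists a 3-coloring of K_{151} with no monochromatic K_8; hence R_3(8) > 151.

E[X] = 616813459850/847288609443 ≈ 0.727985; E[X] < 1, so R_3(8) > 151.


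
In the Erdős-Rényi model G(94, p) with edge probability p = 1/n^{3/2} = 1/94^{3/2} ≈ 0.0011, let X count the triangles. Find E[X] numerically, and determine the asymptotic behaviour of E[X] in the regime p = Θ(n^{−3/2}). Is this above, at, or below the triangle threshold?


Number of potential triangles: C(94, 3) = 134044.
Each occurs with probability p³ ≈ (0.0011)³ ≈ 1.32107e-09.
By linearity: E[X] = C(94, 3)·p³ ≈ 134044 · 1.32107e-09 ≈ 0.000.
Since α = 3/2 > 1, p = c/n^{3/2} = o(1/n) is below the triangle threshold p ~ 1/n. Asymptotically E[X] ~ (c³/6)·n^{3(1−α)} = (1³/6)·n^{-1.5} → 0, so by Markov's inequality G has no triangles w.h.p.

E[X] ≈ 0.000; in regime p = Θ(1/n^{3/2}) E[X] tends to 0 (below the triangle threshold p ~ 1/n).


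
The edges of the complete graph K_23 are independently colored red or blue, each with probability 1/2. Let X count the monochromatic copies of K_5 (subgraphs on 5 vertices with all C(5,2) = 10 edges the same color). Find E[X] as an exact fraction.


Let X = Σ_S X_S over the C(23, 5) = 33649 subsets S of size 5, where X_S = 1 if the K_5 on S is monochromatic.
For a fixed S, the K_5 on S has C(5, 2) = 10 edges. P[all 10 edges red] = (1/2)^10, and likewise for blue, so P[monochromatic] = 2·(1/2)^10 = 2^{1 − 10} = 1/512.
Summing: E[X] = C(23, 5) · 2^{1 − 10} = 33649 · 1/512 = 33649/512.
Numerically: E[X] ≈ 65.72070.

E[X] = C(23,5)·2^(1−C(5,2)) = 33649/512 ≈ 65.72070.


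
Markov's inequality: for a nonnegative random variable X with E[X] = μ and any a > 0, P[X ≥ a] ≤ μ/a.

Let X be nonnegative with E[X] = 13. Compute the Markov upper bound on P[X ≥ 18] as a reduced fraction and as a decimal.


μ = E[X] = 13, a = 18.
Markov: P[X ≥ 18] ≤ μ/a = (13)/18 = 13/18.
Numerically: ≈ 0.722222.
(Since a = 18 > μ = 13.000000, the bound 13/18 is < 1 and informative.)

P[X ≥ 18] ≤ 13/18 ≈ 0.722222.


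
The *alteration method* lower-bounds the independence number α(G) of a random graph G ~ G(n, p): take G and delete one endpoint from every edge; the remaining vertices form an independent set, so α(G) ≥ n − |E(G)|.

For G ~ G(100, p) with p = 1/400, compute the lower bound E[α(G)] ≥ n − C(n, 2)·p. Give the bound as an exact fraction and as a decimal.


E[|E(G)|] = C(100, 2)·p = 4950 · (1/400) = 99/8.
E[α(G)] ≥ n − E[|E(G)|] = 100 − 99/8 = 701/8.
Numerically: ≈ 87.62500.
(This is only a lower bound; the true E[α(G)] may be larger.)

E[α(G)] ≥ 701/8 ≈ 87.62500.


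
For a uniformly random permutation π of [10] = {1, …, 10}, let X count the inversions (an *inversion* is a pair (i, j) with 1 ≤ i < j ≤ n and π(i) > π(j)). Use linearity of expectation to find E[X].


Write X = Σ X_I over the C(10, 2) = 45 pairs i < j, with X_I the indicator of one inversion.
There are 45 indicators.
For each fixed pair i < j, the values π(i) and π(j) are two distinct elements of {1, …, 10} in uniformly random order; by symmetry P[π(i) > π(j)] = 1/2.
By linearity: E[X] = 45 · (1/2) = C(10, 2) · (1/2) = 45/2 = 45/2 ≈ 22.5000.

E[X] = 45/2 = 22.5000.


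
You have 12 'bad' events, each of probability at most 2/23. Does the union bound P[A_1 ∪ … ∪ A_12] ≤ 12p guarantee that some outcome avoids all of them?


Union bound: P[∪_{i=1}^{12} A_i] ≤ Σ_i P[A_i] ≤ 12·p = 12·(2/23) = 24/23.
Numerically: 24/23 ≈ 1.0434783.
Is 24/23 < 1? NO.
Since the bound 24/23 is ≥ 1, the union bound is uninformative here; it does NOT by itself certify existence.

12·p = 24/23 ≈ 1.0434783; existence NOT certified by the union bound.


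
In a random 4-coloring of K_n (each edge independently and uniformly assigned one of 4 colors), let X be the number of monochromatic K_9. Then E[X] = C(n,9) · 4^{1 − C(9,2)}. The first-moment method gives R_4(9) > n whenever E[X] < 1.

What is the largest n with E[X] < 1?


We need C(n, 9) · 4^{1 − 36} < 1, i.e. C(n, 9) < 4^{36 − 1} = 1180591620717411303424.
Check values of n near the boundary:
  n = 908: C(908, 9) = 1111058428637338083100; 1111058428637338083100 < 1180591620717411303424? YES
  n = 909: C(909, 9) = 1122169012923711463931; 1122169012923711463931 < 1180591620717411303424? YES
  n = 910: C(910, 9) = 1133378248346922788210; 1133378248346922788210 < 1180591620717411303424? YES
  n = 911: C(911, 9) = 1144686900492291197405; 1144686900492291197405 < 1180591620717411303424? YES
  n = 912: C(912, 9) = 1156095740032081475120; 1156095740032081475120 < 1180591620717411303424? YES
  n = 913: C(913, 9) = 1167605542753639808390; 1167605542753639808390 < 1180591620717411303424? YES
  n = 914: C(914, 9) = 1179217089587653905932; 1179217089587653905932 < 1180591620717411303424? YES
  n = 915: C(915, 9) = 1190931166636537885130; 1190931166636537885130 < 1180591620717411303424? NO
The largest n with C(n, 9) < 1180591620717411303424 is n = 914 (where E[X] = 294804272396913476483/295147905179352825856 ≈ 0.9988357). Hence R_4(9) > 914, i.e. R_4(9) ≥ 915.

Largest n = 914; hence R_4(9) > 914.


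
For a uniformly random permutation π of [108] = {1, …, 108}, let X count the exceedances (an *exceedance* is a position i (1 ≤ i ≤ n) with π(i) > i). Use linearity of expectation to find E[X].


Write X = Σ_{i=1}^{108} X_i, where X_i = 1_{π(i) > i}.
For each fixed i, π(i) is uniform over {1, …, 108} (marginal of a uniform permutation), so P[π(i) > i] = (n − i)/n. Summing: Σ_{i=1}^{108} (n − i)/n = (0 + 1 + … + 107)/108 = 108(108 − 1)/(2·108) = (108 − 1)/2.
Hence E[X] = Σ_{i=1}^{108} (108 − i)/108 = 107/2 ≈ 53.500000.

E[X] = 107/2 = 53.500000.


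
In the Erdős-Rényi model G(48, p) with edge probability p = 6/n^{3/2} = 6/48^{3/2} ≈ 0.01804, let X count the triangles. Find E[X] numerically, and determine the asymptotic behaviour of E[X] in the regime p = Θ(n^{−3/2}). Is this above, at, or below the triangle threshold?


Number of potential triangles: C(48, 3) = 17296.
Each occurs with probability p³ ≈ (0.01804)³ ≈ 5.873111e-06.
By linearity: E[X] = C(48, 3)·p³ ≈ 17296 · 5.873111e-06 ≈ 0.1016.
Since α = 3/2 > 1, p = c/n^{3/2} = o(1/n) is below the triangle threshold p ~ 1/n. Asymptotically E[X] ~ (c³/6)·n^{3(1−α)} = (6³/6)·n^{-1.5} → 0, so by Markov's inequality G has no triangles w.h.p.

E[X] ≈ 0.1016; in regime p = Θ(1/n^{3/2}) E[X] tends to 0 (below the triangle threshold p ~ 1/n).


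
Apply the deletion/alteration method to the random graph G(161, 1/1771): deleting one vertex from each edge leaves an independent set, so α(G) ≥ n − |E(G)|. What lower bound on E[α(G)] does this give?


E[|E(G)|] = C(161, 2)·p = 12880 · (1/1771) = 80/11.
E[α(G)] ≥ n − E[|E(G)|] = 161 − 80/11 = 1691/11.
Numerically: ≈ 153.727.
(This is only a lower bound; the true E[α(G)] may be larger.)

E[α(G)] ≥ 1691/11 ≈ 153.727.


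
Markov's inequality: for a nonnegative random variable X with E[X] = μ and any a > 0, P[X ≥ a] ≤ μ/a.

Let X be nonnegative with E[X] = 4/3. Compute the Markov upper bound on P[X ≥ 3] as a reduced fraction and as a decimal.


μ = E[X] = 4/3, a = 3.
Markov: P[X ≥ 3] ≤ μ/a = (4/3)/3 = 4/9.
Numerically: ≈ 0.44444.
(Since a = 3 > μ = 1.33333, the bound 4/9 is < 1 and informative.)

P[X ≥ 3] ≤ 4/9 ≈ 0.44444.


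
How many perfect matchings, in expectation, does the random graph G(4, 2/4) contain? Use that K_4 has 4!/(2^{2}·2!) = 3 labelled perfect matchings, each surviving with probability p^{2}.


K_4 has 4!/(2^{2}·2!) = 3 labelled perfect matchings.
For each such perfect matching H, let X_H = 1 if all 2 edges of H are present in G. Then P[X_H = 1] = p^{2} = (1/2)^{2} = 1/4.
By linearity of expectation: E[X] = Σ_H E[X_H] = 3 · p^{2} = 3 · 1/4 = 3/4.
Numerically: E[X] ≈ 0.75.

E[X] = 3 · (1/2)^{2} = 3/4 ≈ 0.75.


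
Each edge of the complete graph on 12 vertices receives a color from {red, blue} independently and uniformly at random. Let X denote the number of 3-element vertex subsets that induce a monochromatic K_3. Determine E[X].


Let X = Σ_S X_S over the C(12, 3) = 220 subsets S of size 3, where X_S = 1 if the K_3 on S is monochromatic.
For a fixed S, the K_3 on S has C(3, 2) = 3 edges. P[all 3 edges red] = (1/2)^3, and likewise for blue, so P[monochromatic] = 2·(1/2)^3 = 2^{1 − 3} = 1/4.
By linearity of expectation: E[X] = C(12, 3) · 2^{1 − 3} = 220 · 1/4 = 55.
Numerically: E[X] ≈ 55.000.

E[X] = C(12,3)·2^(1−C(3,2)) = 55 ≈ 55.000.


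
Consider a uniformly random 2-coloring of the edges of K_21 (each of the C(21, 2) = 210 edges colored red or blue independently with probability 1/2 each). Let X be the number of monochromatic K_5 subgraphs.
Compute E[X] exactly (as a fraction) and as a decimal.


Let X = Σ_S X_S over the C(21, 5) = 20349 subsets S of size 5, where X_S = 1 if the K_5 on S is monochromatic.
For a fixed S, the K_5 on S has C(5, 2) = 10 edges. P[all 10 edges red] = (1/2)^10, and likewise for blue, so P[monochromatic] = 2·(1/2)^10 = 2^{1 − 10} = 1/512.
By linearity of expectation: E[X] = C(21, 5) · 2^{1 − 10} = 20349 · 1/512 = 20349/512.
Numerically: E[X] ≈ 39.744.

E[X] = C(21,5)·2^(1−C(5,2)) = 20349/512 ≈ 39.744.


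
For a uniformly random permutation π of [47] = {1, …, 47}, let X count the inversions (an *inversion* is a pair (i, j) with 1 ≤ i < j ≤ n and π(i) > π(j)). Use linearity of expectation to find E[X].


Write X = Σ X_I over the C(47, 2) = 1081 pairs i < j, with X_I the indicator of one inversion.
There are 1081 indicators.
For each fixed pair i < j, the values π(i) and π(j) are two distinct elements of {1, …, 47} in uniformly random order; by symmetry P[π(i) > π(j)] = 1/2.
By linearity: E[X] = 1081 · (1/2) = C(47, 2) · (1/2) = 1081/2 = 1081/2 ≈ 540.50000.

E[X] = 1081/2 = 540.50000.


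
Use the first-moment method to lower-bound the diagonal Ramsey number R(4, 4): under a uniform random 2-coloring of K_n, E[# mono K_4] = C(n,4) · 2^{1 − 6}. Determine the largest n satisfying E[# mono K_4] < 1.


We need C(n, 4) · 2^{1 − 6} < 1, i.e. C(n, 4) < 2^{6 − 1} = 32.
Check values of n near the boundary:
  n = 4: C(4, 4) = 1; 1 < 32? YES
  n = 5: C(5, 4) = 5; 5 < 32? YES
  n = 6: C(6, 4) = 15; 15 < 32? YES
  n = 7: C(7, 4) = 35; 35 < 32? NO
  n = 8: C(8, 4) = 70; 70 < 32? NO
  n = 9: C(9, 4) = 126; 126 < 32? NO
The largest n with C(n, 4) < 32 is n = 6 (where E[X] = 15/32 ≈ 0.4688). Hence R(4, 4) > 6, i.e. R(4, 4) ≥ 7.

Largest n = 6; hence R(4, 4) > 6.


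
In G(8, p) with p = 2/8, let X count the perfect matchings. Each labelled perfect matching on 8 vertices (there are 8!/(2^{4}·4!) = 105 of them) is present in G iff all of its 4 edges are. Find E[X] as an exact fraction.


K_8 has 8!/(2^{4}·4!) = 105 labelled perfect matchings.
For each such perfect matching H, let X_H = 1 if all 4 edges of H are present in G. Then P[X_H = 1] = p^{4} = (1/4)^{4} = 1/256.
By linearity of expectation: E[X] = Σ_H E[X_H] = 105 · p^{4} = 105 · 1/256 = 105/256.
Numerically: E[X] ≈ 0.4102.

E[X] = 105 · (1/4)^{4} = 105/256 ≈ 0.4102.


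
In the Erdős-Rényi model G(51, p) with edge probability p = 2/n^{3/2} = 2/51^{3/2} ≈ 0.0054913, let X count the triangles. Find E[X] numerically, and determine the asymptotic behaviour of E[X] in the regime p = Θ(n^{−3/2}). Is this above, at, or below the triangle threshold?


Number of potential triangles: C(51, 3) = 20825.
Each occurs with probability p³ ≈ (0.0054913)³ ≈ 1.6558622e-07.
By linearity: E[X] = C(51, 3)·p³ ≈ 20825 · 1.6558622e-07 ≈ 0.00345.
Since α = 3/2 > 1, p = c/n^{3/2} = o(1/n) is below the triangle threshold p ~ 1/n. Asymptotically E[X] ~ (c³/6)·n^{3(1−α)} = (2³/6)·n^{-1.5} → 0, so by Markov's inequality G has no triangles w.h.p.

E[X] ≈ 0.00345; in regime p = Θ(1/n^{3/2}) E[X] tends to 0 (below the triangle threshold p ~ 1/n).


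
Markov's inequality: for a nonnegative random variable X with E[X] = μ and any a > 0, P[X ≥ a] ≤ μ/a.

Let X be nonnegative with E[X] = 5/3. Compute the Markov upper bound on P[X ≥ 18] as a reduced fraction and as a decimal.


μ = E[X] = 5/3, a = 18.
Markov: P[X ≥ 18] ≤ μ/a = (5/3)/18 = 5/54.
Numerically: ≈ 0.0926.
(Since a = 18 > μ = 1.6667, the bound 5/54 is < 1 and informative.)

P[X ≥ 18] ≤ 5/54 ≈ 0.0926.


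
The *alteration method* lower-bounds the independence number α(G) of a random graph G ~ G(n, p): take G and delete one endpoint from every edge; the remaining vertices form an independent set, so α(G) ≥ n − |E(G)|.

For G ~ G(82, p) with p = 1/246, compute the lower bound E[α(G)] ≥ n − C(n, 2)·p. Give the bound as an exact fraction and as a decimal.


E[|E(G)|] = C(82, 2)·p = 3321 · (1/246) = 27/2.
E[α(G)] ≥ n − E[|E(G)|] = 82 − 27/2 = 137/2.
Numerically: ≈ 68.50000.
(This is only a lower bound; the true E[α(G)] may be larger.)

E[α(G)] ≥ 137/2 ≈ 68.50000.


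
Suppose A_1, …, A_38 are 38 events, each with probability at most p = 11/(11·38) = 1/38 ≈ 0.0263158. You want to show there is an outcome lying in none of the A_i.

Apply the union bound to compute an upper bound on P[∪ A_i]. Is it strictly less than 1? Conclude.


Union bound: P[∪_{i=1}^{38} A_i] ≤ Σ_i P[A_i] ≤ 38·p = 38·(1/38) = 1.
Numerically: 1 ≈ 1.0000000.
Is 1 < 1? NO.
Since the bound 1 is ≥ 1, the union bound is uninformative here; it does NOT by itself certify existence.

38·p = 1 ≈ 1.0000000; existence NOT certified by the union bound.


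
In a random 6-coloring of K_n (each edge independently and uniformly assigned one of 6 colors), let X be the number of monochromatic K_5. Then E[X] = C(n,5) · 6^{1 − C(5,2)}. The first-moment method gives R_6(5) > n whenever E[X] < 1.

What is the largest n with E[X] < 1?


We need C(n, 5) · 6^{1 − 10} < 1, i.e. C(n, 5) < 6^{10 − 1} = 10077696.
Check values of n near the boundary:
  n = 63: C(63, 5) = 7028847; 7028847 < 10077696? YES
  n = 64: C(64, 5) = 7624512; 7624512 < 10077696? YES
  n = 65: C(65, 5) = 8259888; 8259888 < 10077696? YES
  n = 66: C(66, 5) = 8936928; 8936928 < 10077696? YES
  n = 67: C(67, 5) = 9657648; 9657648 < 10077696? YES
  n = 68: C(68, 5) = 10424128; 10424128 < 10077696? NO
  n = 69: C(69, 5) = 11238513; 11238513 < 10077696? NO
The largest n with C(n, 5) < 10077696 is n = 67 (where E[X] = 67067/69984 ≈ 0.9583190). Hence R_6(5) > 67, i.e. R_6(5) ≥ 68.

Largest n = 67; hence R_6(5) > 67.


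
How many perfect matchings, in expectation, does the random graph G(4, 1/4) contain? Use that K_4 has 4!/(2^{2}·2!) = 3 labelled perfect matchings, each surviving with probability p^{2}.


K_4 has 4!/(2^{2}·2!) = 3 labelled perfect matchings.
For each such perfect matching H, let X_H = 1 if all 2 edges of H are present in G. Then P[X_H = 1] = p^{2} = (1/4)^{2} = 1/16.
Summing the indicators: E[X] = Σ_H E[X_H] = 3 · p^{2} = 3 · 1/16 = 3/16.
Numerically: E[X] ≈ 0.1875.

E[X] = 3 · (1/4)^{2} = 3/16 ≈ 0.1875.


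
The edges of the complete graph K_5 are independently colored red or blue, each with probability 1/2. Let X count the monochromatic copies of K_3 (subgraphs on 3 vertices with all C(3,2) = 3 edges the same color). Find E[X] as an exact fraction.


Let X = Σ_S X_S over the C(5, 3) = 10 subsets S of size 3, where X_S = 1 if the K_3 on S is monochromatic.
For a fixed S, the K_3 on S has C(3, 2) = 3 edges. P[all 3 edges red] = (1/2)^3, and likewise for blue, so P[monochromatic] = 2·(1/2)^3 = 2^{1 − 3} = 1/4.
By linearity of expectation: E[X] = C(5, 3) · 2^{1 − 3} = 10 · 1/4 = 5/2.
Numerically: E[X] ≈ 2.5000.

E[X] = C(5,3)·2^(1−C(3,2)) = 5/2 ≈ 2.5000.


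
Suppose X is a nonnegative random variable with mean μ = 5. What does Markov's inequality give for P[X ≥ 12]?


μ = E[X] = 5, a = 12.
Markov: P[X ≥ 12] ≤ μ/a = (5)/12 = 5/12.
Numerically: ≈ 0.417.
(Since a = 12 > μ = 5.000, the bound 5/12 is < 1 and informative.)

P[X ≥ 12] ≤ 5/12 ≈ 0.417.


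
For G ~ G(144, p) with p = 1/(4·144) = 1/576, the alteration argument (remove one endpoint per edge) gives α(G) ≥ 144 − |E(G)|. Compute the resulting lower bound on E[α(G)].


E[|E(G)|] = C(144, 2)·p = 10296 · (1/576) = 143/8.
E[α(G)] ≥ n − E[|E(G)|] = 144 − 143/8 = 1009/8.
Numerically: ≈ 126.125.
(This is only a lower bound; the true E[α(G)] may be larger.)

E[α(G)] ≥ 1009/8 ≈ 126.125.


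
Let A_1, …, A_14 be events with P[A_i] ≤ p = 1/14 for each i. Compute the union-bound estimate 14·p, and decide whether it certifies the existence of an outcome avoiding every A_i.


Union bound: P[∪_{i=1}^{14} A_i] ≤ Σ_i P[A_i] ≤ 14·p = 14·(1/14) = 1.
Numerically: 1 ≈ 1.000000.
Is 1 < 1? NO.
Since the bound 1 is ≥ 1, the union bound is uninformative here; it does NOT by itself certify existence.

14·p = 1 ≈ 1.000000; existence NOT certified by the union bound.


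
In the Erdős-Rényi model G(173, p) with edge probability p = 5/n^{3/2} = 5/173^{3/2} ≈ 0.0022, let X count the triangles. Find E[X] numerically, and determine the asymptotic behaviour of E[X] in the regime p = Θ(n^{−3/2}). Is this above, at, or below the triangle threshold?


Number of potential triangles: C(173, 3) = 848046.
Each occurs with probability p³ ≈ (0.0022)³ ≈ 1.06097e-08.
By linearity: E[X] = C(173, 3)·p³ ≈ 848046 · 1.06097e-08 ≈ 0.009.
Since α = 3/2 > 1, p = c/n^{3/2} = o(1/n) is below the triangle threshold p ~ 1/n. Asymptotically E[X] ~ (c³/6)·n^{3(1−α)} = (5³/6)·n^{-1.5} → 0, so by Markov's inequality G has no triangles w.h.p.

E[X] ≈ 0.009; in regime p = Θ(1/n^{3/2}) E[X] tends to 0 (below the triangle threshold p ~ 1/n).


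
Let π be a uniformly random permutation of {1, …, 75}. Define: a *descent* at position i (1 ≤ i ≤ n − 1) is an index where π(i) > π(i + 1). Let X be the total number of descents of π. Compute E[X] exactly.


Write X = Σ X_I over i = 1, …, 74, with X_I the indicator of one descent.
There are 74 indicators.
For each fixed i, the pair (π(i), π(i+1)) is a uniformly random ordered pair of distinct values from {1, …, 75}; by symmetry P[π(i) > π(i+1)] = 1/2.
By linearity: E[X] = 74 · (1/2) = (75 − 1) · (1/2) = 37 ≈ 37.000000.

E[X] = 37 = 37.000000.


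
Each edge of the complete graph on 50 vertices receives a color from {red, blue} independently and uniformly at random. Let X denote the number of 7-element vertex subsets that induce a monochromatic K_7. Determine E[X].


Let X = Σ_S X_S over the C(50, 7) = 99884400 subsets S of size 7, where X_S = 1 if the K_7 on S is monochromatic.
For a fixed S, the K_7 on S has C(7, 2) = 21 edges. P[all 21 edges red] = (1/2)^21, and likewise for blue, so P[monochromatic] = 2·(1/2)^21 = 2^{1 − 21} = 1/1048576.
Summing: E[X] = C(50, 7) · 2^{1 − 21} = 99884400 · 1/1048576 = 6242775/65536.
Numerically: E[X] ≈ 95.257187.

E[X] = C(50,7)·2^(1−C(7,2)) = 6242775/65536 ≈ 95.257187.
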